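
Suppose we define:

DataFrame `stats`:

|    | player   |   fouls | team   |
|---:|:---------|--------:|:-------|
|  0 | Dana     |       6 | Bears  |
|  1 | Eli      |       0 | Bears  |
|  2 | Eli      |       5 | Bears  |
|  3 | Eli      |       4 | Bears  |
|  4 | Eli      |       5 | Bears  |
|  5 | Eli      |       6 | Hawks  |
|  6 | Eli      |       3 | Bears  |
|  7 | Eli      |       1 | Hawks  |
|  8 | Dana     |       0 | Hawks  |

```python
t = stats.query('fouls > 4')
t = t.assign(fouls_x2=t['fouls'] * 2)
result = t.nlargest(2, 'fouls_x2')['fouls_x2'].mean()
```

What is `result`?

filter rows where fouls > 4:
  player  fouls   team
0   Dana      6  Bears
2    Eli      5  Bears
4    Eli      5  Bears
5    Eli      6  Hawks
add column fouls_x2 = t['fouls'] * 2:
  player  fouls   team  fouls_x2
0   Dana      6  Bears        12
2    Eli      5  Bears        10
4    Eli      5  Bears        10
5    Eli      6  Hawks        12
take 2 rows with largest fouls_x2:
  player  fouls   team  fouls_x2
0   Dana      6  Bears        12
5    Eli      6  Hawks        12

12.0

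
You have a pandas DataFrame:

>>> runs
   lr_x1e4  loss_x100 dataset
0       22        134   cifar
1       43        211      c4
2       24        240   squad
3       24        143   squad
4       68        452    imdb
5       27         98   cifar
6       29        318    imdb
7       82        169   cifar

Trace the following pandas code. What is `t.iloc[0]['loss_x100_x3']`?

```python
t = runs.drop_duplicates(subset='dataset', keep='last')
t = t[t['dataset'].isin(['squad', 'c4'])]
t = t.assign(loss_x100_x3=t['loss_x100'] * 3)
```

drop duplicate dataset (keep=last):
   lr_x1e4  loss_x100 dataset
1       43        211      c4
3       24        143   squad
6       29        318    imdb
7       82        169   cifar
filter rows where dataset in ['squad', 'c4']:
   lr_x1e4  loss_x100 dataset
1       43        211      c4
3       24        143   squad
add column loss_x100_x3 = t['loss_x100'] * 3:
   lr_x1e4  loss_x100 dataset  loss_x100_x3
1       43        211      c4           633
3       24        143   squad           429
value at position 0, column 'loss_x100_x3' → 633

633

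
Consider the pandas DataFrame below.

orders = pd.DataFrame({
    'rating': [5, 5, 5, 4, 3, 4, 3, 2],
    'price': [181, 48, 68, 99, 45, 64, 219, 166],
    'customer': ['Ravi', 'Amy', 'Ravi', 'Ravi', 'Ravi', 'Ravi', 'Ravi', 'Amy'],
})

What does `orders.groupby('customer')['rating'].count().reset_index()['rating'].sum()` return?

8

group by customer, count of rating:
customer
Amy     2
Ravi    6
Name: rating, dtype: int64
reset_index():
  customer  rating
0      Amy       2
1     Ravi       6
Taking the sum of column 'rating' gives 8.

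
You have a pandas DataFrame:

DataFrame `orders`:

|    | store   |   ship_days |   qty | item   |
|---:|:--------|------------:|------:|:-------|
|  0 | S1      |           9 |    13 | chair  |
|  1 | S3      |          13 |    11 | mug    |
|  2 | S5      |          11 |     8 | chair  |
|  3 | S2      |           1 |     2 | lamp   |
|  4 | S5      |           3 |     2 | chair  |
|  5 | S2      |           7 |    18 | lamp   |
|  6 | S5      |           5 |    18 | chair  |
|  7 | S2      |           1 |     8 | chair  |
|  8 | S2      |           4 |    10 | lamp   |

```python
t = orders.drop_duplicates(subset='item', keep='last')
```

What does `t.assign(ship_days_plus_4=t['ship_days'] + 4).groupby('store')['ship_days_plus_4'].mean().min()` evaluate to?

6.5

drop duplicate item (keep=last):
  store  ship_days  qty   item
1    S3         13   11    mug
7    S2          1    8  chair
8    S2          4   10   lamp
add column ship_days_plus_4 = t['ship_days'] + 4:
  store  ship_days  qty   item  ship_days_plus_4
1    S3         13   11    mug                17
7    S2          1    8  chair                 5
8    S2          4   10   lamp                 8
group by store, mean of ship_days_plus_4:
store
S2     6.5
S3    17.0
Name: ship_days_plus_4, dtype: float64
So min() = 6.5.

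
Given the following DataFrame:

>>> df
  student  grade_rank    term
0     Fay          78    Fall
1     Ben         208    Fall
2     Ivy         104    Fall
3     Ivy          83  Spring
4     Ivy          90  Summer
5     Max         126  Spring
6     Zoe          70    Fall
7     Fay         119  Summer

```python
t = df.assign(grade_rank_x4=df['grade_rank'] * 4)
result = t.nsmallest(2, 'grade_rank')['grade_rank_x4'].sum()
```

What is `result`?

add column grade_rank_x4 = df['grade_rank'] * 4:
  student  grade_rank    term  grade_rank_x4
0     Fay          78    Fall            312
1     Ben         208    Fall            832
2     Ivy         104    Fall            416
3     Ivy          83  Spring            332
4     Ivy          90  Summer            360
5     Max         126  Spring            504
6     Zoe          70    Fall            280
7     Fay         119  Summer            476
take 2 rows with smallest grade_rank:
  student  grade_rank  term  grade_rank_x4
6     Zoe          70  Fall            280
0     Fay          78  Fall            312
The sum of column 'grade_rank_x4' is 592.

592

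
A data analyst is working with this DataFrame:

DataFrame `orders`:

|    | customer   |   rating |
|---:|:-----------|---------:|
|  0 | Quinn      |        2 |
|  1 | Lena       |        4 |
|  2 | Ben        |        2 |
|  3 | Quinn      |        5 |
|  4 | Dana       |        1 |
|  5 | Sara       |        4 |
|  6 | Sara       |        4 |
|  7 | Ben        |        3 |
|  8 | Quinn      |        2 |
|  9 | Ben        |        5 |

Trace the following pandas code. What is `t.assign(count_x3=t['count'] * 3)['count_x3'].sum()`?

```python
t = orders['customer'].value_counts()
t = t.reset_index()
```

value_counts of customer:
customer
Quinn    3
Ben      3
Sara     2
Lena     1
Dana     1
Name: count, dtype: int64
reset_index():
  customer  count
0    Quinn      3
1      Ben      3
2     Sara      2
3     Lena      1
4     Dana      1
add column count_x3 = t['count'] * 3:
  customer  count  count_x3
0    Quinn      3         9
1      Ben      3         9
2     Sara      2         6
3     Lena      1         3
4     Dana      1         3

30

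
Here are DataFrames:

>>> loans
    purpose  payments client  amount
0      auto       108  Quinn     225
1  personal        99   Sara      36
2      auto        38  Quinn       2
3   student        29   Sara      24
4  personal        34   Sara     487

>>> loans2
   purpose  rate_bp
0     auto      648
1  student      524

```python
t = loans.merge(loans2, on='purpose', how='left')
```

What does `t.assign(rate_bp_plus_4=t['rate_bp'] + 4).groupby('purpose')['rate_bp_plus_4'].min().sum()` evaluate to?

1180.0

merge on 'purpose' (how='left') → 5 rows:
    purpose  payments client  amount  rate_bp
0      auto       108  Quinn     225    648.0
1  personal        99   Sara      36      NaN
2      auto        38  Quinn       2    648.0
3   student        29   Sara      24    524.0
4  personal        34   Sara     487      NaN
add column rate_bp_plus_4 = t['rate_bp'] + 4:
    purpose  payments client  amount  rate_bp  rate_bp_plus_4
0      auto       108  Quinn     225    648.0           652.0
1  personal        99   Sara      36      NaN             NaN
2      auto        38  Quinn       2    648.0           652.0
3   student        29   Sara      24    524.0           528.0
4  personal        34   Sara     487      NaN             NaN
group by purpose, min of rate_bp_plus_4:
purpose
auto        652.0
personal      NaN
student     528.0
Name: rate_bp_plus_4, dtype: float64
The sum of the resulting series is 1180.0.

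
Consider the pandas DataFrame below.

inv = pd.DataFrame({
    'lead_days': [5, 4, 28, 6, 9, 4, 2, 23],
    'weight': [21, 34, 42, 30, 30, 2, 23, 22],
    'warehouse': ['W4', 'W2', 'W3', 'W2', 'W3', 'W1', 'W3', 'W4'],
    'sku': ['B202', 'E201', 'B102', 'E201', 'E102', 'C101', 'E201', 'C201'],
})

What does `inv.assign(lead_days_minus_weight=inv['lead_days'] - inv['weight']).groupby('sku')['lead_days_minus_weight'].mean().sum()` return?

-73.0

add column lead_days_minus_weight = inv['lead_days'] - inv['weight']:
   lead_days  weight warehouse   sku  lead_days_minus_weight
0          5      21        W4  B202                     -16
1          4      34        W2  E201                     -30
2         28      42        W3  B102                     -14
3          6      30        W2  E201                     -24
4          9      30        W3  E102                     -21
5          4       2        W1  C101                       2
6          2      23        W3  E201                     -21
7         23      22        W4  C201                       1
group by sku, mean of lead_days_minus_weight:
sku
B102   -14.0
B202   -16.0
C101     2.0
C201     1.0
E102   -21.0
E201   -25.0
Name: lead_days_minus_weight, dtype: float64
The sum of the resulting series is -73.0.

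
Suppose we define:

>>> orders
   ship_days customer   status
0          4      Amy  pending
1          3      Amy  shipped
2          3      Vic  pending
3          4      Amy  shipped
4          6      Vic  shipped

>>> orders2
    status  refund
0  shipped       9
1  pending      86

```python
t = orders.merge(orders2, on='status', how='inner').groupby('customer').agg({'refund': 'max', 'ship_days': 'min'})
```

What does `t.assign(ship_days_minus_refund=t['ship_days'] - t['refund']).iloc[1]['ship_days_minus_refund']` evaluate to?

merge on 'status' (how='inner') → 5 rows:
   ship_days customer   status  refund
0          4      Amy  pending      86
1          3      Amy  shipped       9
2          3      Vic  pending      86
3          4      Amy  shipped       9
4          6      Vic  shipped       9
group by customer: max(refund), min(ship_days):
          refund  ship_days
customer                   
Amy           86          3
Vic           86          3
add column ship_days_minus_refund = t['ship_days'] - t['refund']:
          refund  ship_days  ship_days_minus_refund
customer                                           
Amy           86          3                     -83
Vic           86          3                     -83
The value at position 1, column 'ship_days_minus_refund' is -83.

-83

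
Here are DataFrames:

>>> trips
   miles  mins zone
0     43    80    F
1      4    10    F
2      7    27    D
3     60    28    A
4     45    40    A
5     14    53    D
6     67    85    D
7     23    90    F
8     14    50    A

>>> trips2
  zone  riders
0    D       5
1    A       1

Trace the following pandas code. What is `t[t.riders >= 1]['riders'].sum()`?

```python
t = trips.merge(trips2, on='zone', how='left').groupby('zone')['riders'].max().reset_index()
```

merge on 'zone' (how='left') → 9 rows:
   miles  mins zone  riders
0     43    80    F     NaN
1      4    10    F     NaN
2      7    27    D     5.0
3     60    28    A     1.0
4     45    40    A     1.0
5     14    53    D     5.0
6     67    85    D     5.0
7     23    90    F     NaN
8     14    50    A     1.0
group by zone, max of riders:
zone
A    1.0
D    5.0
F    NaN
Name: riders, dtype: float64
reset_index():
  zone  riders
0    A     1.0
1    D     5.0
2    F     NaN
filter rows where riders >= 1:
  zone  riders
0    A     1.0
1    D     5.0
Then the sum of column 'riders': 6.0

6.0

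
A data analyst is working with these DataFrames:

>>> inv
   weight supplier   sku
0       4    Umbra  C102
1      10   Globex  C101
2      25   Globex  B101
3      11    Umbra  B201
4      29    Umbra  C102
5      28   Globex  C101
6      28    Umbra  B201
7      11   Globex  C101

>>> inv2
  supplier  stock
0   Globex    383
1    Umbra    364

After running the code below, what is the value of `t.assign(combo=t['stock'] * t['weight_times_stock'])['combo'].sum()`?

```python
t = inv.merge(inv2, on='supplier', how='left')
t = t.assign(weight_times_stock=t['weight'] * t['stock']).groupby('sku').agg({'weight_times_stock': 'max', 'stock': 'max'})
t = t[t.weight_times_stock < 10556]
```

7377113

merge on 'supplier' (how='left') → 8 rows:
   weight supplier   sku  stock
0       4    Umbra  C102    364
1      10   Globex  C101    383
2      25   Globex  B101    383
3      11    Umbra  B201    364
4      29    Umbra  C102    364
5      28   Globex  C101    383
6      28    Umbra  B201    364
7      11   Globex  C101    383
add column weight_times_stock = t['weight'] * t['stock']:
   weight supplier   sku  stock  weight_times_stock
0       4    Umbra  C102    364                1456
1      10   Globex  C101    383                3830
2      25   Globex  B101    383                9575
3      11    Umbra  B201    364                4004
4      29    Umbra  C102    364               10556
5      28   Globex  C101    383               10724
6      28    Umbra  B201    364               10192
7      11   Globex  C101    383                4213
group by sku: max(weight_times_stock), max(stock):
      weight_times_stock  stock
sku                            
B101                9575    383
B201               10192    364
C101               10724    383
C102               10556    364
filter rows where weight_times_stock < 10556:
      weight_times_stock  stock
sku                            
B101                9575    383
B201               10192    364
add column combo = t['stock'] * t['weight_times_stock']:
      weight_times_stock  stock    combo
sku                                     
B101                9575    383  3667225
B201               10192    364  3709888
The sum of column 'combo' is 7377113.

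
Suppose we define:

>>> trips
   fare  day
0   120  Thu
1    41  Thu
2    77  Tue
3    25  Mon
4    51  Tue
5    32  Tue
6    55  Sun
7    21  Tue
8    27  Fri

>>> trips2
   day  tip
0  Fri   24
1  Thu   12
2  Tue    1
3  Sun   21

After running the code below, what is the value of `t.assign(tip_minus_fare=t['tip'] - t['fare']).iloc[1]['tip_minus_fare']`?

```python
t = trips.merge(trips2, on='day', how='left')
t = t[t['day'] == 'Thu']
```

-29.0

merge on 'day' (how='left') → 9 rows:
   fare  day   tip
0   120  Thu  12.0
1    41  Thu  12.0
2    77  Tue   1.0
3    25  Mon   NaN
4    51  Tue   1.0
5    32  Tue   1.0
6    55  Sun  21.0
7    21  Tue   1.0
8    27  Fri  24.0
filter rows where day == 'Thu':
   fare  day   tip
0   120  Thu  12.0
1    41  Thu  12.0
add column tip_minus_fare = t['tip'] - t['fare']:
   fare  day   tip  tip_minus_fare
0   120  Thu  12.0          -108.0
1    41  Thu  12.0           -29.0
Hence -29.0.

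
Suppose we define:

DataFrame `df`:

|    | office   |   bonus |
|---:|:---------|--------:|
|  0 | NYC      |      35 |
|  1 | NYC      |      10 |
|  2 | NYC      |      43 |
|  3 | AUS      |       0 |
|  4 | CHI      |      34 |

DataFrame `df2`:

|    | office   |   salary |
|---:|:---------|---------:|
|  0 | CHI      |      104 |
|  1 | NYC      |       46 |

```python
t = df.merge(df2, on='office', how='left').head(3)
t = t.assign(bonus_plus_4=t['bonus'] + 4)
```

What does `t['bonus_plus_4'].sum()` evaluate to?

100

merge on 'office' (how='left') → 5 rows:
  office  bonus  salary
0    NYC     35    46.0
1    NYC     10    46.0
2    NYC     43    46.0
3    AUS      0     NaN
4    CHI     34   104.0
take first 3 rows:
  office  bonus  salary
0    NYC     35    46.0
1    NYC     10    46.0
2    NYC     43    46.0
add column bonus_plus_4 = t['bonus'] + 4:
  office  bonus  salary  bonus_plus_4
0    NYC     35    46.0            39
1    NYC     10    46.0            14
2    NYC     43    46.0            47
Hence 100.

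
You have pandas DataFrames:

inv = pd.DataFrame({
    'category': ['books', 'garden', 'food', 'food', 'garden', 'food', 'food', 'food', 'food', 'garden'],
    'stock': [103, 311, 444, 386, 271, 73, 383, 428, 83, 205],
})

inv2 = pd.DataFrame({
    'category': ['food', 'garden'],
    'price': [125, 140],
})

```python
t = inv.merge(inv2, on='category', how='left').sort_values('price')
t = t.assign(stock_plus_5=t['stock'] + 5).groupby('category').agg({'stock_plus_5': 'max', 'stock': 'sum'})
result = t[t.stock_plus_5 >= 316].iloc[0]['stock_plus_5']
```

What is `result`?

merge on 'category' (how='left') → 10 rows:
  category  stock  price
0    books    103    NaN
1   garden    311  140.0
2     food    444  125.0
3     food    386  125.0
4   garden    271  140.0
5     food     73  125.0
6     food    383  125.0
7     food    428  125.0
8     food     83  125.0
9   garden    205  140.0
sort by price:
  category  stock  price
2     food    444  125.0
3     food    386  125.0
5     food     73  125.0
6     food    383  125.0
7     food    428  125.0
8     food     83  125.0
1   garden    311  140.0
4   garden    271  140.0
9   garden    205  140.0
0    books    103    NaN
add column stock_plus_5 = t['stock'] + 5:
  category  stock  price  stock_plus_5
2     food    444  125.0           449
3     food    386  125.0           391
5     food     73  125.0            78
6     food    383  125.0           388
7     food    428  125.0           433
8     food     83  125.0            88
1   garden    311  140.0           316
4   garden    271  140.0           276
9   garden    205  140.0           210
0    books    103    NaN           108
group by category: max(stock_plus_5), sum(stock):
          stock_plus_5  stock
category                     
books              108    103
food               449   1797
garden             316    787
filter rows where stock_plus_5 >= 316:
          stock_plus_5  stock
category                     
food               449   1797
garden             316    787

449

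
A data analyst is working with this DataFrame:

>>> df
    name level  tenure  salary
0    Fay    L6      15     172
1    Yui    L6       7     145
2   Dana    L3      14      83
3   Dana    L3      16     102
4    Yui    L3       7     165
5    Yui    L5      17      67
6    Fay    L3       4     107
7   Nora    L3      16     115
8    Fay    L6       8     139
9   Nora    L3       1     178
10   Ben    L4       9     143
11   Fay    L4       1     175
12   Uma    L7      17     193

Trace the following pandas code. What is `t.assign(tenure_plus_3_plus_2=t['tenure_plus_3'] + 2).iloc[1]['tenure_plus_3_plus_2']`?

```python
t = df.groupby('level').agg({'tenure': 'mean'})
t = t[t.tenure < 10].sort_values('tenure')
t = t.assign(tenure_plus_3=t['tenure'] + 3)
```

group by level, mean of tenure:
          tenure
level           
L3      9.666667
L4      5.000000
L5     17.000000
L6     10.000000
L7     17.000000
filter rows where tenure < 10:
         tenure
level          
L3     9.666667
L4     5.000000
sort by tenure:
         tenure
level          
L4     5.000000
L3     9.666667
add column tenure_plus_3 = t['tenure'] + 3:
         tenure  tenure_plus_3
level                         
L4     5.000000       8.000000
L3     9.666667      12.666667
add column tenure_plus_3_plus_2 = t['tenure_plus_3'] + 2:
         tenure  tenure_plus_3  tenure_plus_3_plus_2
level                                               
L4     5.000000       8.000000             10.000000
L3     9.666667      12.666667             14.666667
Reading off the value at position 1, column 'tenure_plus_3_plus_2', we get 14.6666666667.

14.6666666667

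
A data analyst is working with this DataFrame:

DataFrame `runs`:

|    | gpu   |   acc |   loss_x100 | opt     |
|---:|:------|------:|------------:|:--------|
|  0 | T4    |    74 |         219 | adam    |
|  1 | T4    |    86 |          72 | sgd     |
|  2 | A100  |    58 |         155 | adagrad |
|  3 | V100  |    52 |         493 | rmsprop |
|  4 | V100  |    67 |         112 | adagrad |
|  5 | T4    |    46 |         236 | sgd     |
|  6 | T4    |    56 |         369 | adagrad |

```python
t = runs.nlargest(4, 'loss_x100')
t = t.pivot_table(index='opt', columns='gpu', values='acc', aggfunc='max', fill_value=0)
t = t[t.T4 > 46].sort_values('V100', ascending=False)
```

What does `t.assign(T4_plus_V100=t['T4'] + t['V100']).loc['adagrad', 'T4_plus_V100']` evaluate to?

take 4 rows with largest loss_x100:
    gpu  acc  loss_x100      opt
3  V100   52        493  rmsprop
6    T4   56        369  adagrad
5    T4   46        236      sgd
0    T4   74        219     adam
pivot: rows=opt, cols=gpu, max(acc):
gpu      T4  V100
opt              
adagrad  56     0
adam     74     0
rmsprop   0    52
sgd      46     0
filter rows where T4 > 46:
gpu      T4  V100
opt              
adagrad  56     0
adam     74     0
sort by V100 descending:
gpu      T4  V100
opt              
adagrad  56     0
adam     74     0
add column T4_plus_V100 = t['T4'] + t['V100']:
gpu      T4  V100  T4_plus_V100
opt                            
adagrad  56     0            56
adam     74     0            74

56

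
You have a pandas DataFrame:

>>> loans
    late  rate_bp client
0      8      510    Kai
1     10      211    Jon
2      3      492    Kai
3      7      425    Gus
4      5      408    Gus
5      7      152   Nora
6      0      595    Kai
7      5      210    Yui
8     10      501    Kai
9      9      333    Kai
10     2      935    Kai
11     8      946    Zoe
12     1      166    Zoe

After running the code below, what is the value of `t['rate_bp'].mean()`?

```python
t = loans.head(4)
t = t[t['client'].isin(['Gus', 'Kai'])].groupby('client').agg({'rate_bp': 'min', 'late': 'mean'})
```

take first 4 rows:
   late  rate_bp client
0     8      510    Kai
1    10      211    Jon
2     3      492    Kai
3     7      425    Gus
filter rows where client in ['Gus', 'Kai']:
   late  rate_bp client
0     8      510    Kai
2     3      492    Kai
3     7      425    Gus
group by client: min(rate_bp), mean(late):
        rate_bp  late
client               
Gus         425   7.0
Kai         492   5.5
Reading off the mean of column 'rate_bp', we get 458.5.

458.5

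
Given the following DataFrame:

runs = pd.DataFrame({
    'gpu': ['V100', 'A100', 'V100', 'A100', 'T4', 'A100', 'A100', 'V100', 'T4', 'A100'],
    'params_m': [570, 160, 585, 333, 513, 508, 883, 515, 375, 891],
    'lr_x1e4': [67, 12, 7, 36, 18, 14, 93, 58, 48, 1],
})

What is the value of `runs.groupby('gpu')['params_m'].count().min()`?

2

group by gpu, count of params_m:
gpu
A100    5
T4      2
V100    3
Name: params_m, dtype: int64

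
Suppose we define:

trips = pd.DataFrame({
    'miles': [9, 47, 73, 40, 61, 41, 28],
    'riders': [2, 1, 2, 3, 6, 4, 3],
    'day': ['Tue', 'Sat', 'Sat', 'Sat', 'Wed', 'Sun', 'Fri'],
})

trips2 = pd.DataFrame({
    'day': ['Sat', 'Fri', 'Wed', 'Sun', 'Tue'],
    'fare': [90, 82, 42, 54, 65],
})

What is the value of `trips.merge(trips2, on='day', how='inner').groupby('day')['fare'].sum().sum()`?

merge on 'day' (how='inner') → 7 rows:
   miles  riders  day  fare
0      9       2  Tue    65
1     47       1  Sat    90
2     73       2  Sat    90
3     40       3  Sat    90
4     61       6  Wed    42
5     41       4  Sun    54
6     28       3  Fri    82
group by day, sum of fare:
day
Fri     82
Sat    270
Sun     54
Tue     65
Wed     42
Name: fare, dtype: int64
Reading off the sum of the resulting series, we get 513.

513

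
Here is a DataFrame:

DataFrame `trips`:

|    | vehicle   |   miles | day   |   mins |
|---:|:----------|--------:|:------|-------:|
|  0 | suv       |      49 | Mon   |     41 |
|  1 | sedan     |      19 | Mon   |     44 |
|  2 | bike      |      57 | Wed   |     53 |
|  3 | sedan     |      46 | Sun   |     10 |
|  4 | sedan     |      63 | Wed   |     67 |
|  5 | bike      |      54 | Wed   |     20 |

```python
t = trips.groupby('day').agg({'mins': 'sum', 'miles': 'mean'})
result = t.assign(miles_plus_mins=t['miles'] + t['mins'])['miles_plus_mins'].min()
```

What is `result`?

56.0

group by day: sum(mins), mean(miles):
     mins  miles
day             
Mon    85   34.0
Sun    10   46.0
Wed   140   58.0
add column miles_plus_mins = t['miles'] + t['mins']:
     mins  miles  miles_plus_mins
day                              
Mon    85   34.0            119.0
Sun    10   46.0             56.0
Wed   140   58.0            198.0
Hence 56.0.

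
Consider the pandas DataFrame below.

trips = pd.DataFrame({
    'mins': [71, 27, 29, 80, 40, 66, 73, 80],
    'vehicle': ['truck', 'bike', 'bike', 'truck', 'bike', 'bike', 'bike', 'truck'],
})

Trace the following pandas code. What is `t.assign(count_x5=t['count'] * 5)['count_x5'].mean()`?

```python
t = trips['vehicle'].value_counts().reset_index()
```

20.0

value_counts of vehicle:
vehicle
bike     5
truck    3
Name: count, dtype: int64
reset_index():
  vehicle  count
0    bike      5
1   truck      3
add column count_x5 = t['count'] * 5:
  vehicle  count  count_x5
0    bike      5        25
1   truck      3        15
Hence 20.0.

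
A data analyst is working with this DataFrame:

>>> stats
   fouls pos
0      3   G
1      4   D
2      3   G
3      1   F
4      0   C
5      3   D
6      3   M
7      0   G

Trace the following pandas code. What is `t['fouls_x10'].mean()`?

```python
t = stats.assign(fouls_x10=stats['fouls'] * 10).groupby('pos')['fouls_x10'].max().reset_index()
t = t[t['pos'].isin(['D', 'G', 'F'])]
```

26.6666666667

add column fouls_x10 = stats['fouls'] * 10:
   fouls pos  fouls_x10
0      3   G         30
1      4   D         40
2      3   G         30
3      1   F         10
4      0   C          0
5      3   D         30
6      3   M         30
7      0   G          0
group by pos, max of fouls_x10:
pos
C     0
D    40
F    10
G    30
M    30
Name: fouls_x10, dtype: int64
reset_index():
  pos  fouls_x10
0   C          0
1   D         40
2   F         10
3   G         30
4   M         30
filter rows where pos in ['D', 'G', 'F']:
  pos  fouls_x10
1   D         40
2   F         10
3   G         30
Taking the mean of column 'fouls_x10' gives 26.6666666667.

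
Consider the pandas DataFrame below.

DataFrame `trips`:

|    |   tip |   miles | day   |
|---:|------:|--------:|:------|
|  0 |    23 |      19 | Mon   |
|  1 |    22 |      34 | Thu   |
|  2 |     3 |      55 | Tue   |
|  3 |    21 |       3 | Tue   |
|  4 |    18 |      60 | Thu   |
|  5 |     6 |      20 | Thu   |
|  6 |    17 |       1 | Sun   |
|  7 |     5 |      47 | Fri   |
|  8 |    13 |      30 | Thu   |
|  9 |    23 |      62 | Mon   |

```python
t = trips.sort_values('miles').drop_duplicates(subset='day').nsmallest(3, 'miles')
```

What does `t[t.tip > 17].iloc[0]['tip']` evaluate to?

sort by miles:
   tip  miles  day
6   17      1  Sun
3   21      3  Tue
0   23     19  Mon
5    6     20  Thu
8   13     30  Thu
1   22     34  Thu
7    5     47  Fri
2    3     55  Tue
4   18     60  Thu
9   23     62  Mon
drop duplicate day (keep=first):
   tip  miles  day
6   17      1  Sun
3   21      3  Tue
0   23     19  Mon
5    6     20  Thu
7    5     47  Fri
take 3 rows with smallest miles:
   tip  miles  day
6   17      1  Sun
3   21      3  Tue
0   23     19  Mon
filter rows where tip > 17:
   tip  miles  day
3   21      3  Tue
0   23     19  Mon
value at position 0, column 'tip' → 21

21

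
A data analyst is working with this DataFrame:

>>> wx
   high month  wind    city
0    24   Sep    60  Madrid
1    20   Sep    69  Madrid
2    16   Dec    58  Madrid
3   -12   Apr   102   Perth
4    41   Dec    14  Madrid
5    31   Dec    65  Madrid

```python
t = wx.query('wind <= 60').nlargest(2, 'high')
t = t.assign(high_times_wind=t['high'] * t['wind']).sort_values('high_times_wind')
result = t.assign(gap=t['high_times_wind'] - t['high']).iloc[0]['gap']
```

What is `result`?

533

filter rows where wind <= 60:
   high month  wind    city
0    24   Sep    60  Madrid
2    16   Dec    58  Madrid
4    41   Dec    14  Madrid
take 2 rows with largest high:
   high month  wind    city
4    41   Dec    14  Madrid
0    24   Sep    60  Madrid
add column high_times_wind = t['high'] * t['wind']:
   high month  wind    city  high_times_wind
4    41   Dec    14  Madrid              574
0    24   Sep    60  Madrid             1440
sort by high_times_wind:
   high month  wind    city  high_times_wind
4    41   Dec    14  Madrid              574
0    24   Sep    60  Madrid             1440
add column gap = t['high_times_wind'] - t['high']:
   high month  wind    city  high_times_wind   gap
4    41   Dec    14  Madrid              574   533
0    24   Sep    60  Madrid             1440  1416
Then the value at position 0, column 'gap': 533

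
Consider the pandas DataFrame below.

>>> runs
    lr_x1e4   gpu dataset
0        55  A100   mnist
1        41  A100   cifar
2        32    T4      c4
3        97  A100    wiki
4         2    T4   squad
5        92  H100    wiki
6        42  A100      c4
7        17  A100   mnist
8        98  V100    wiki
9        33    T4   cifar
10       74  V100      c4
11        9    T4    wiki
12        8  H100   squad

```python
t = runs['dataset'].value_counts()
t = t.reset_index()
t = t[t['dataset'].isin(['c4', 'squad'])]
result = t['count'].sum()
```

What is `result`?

value_counts of dataset:
dataset
wiki     4
c4       3
mnist    2
cifar    2
squad    2
Name: count, dtype: int64
reset_index():
  dataset  count
0    wiki      4
1      c4      3
2   mnist      2
3   cifar      2
4   squad      2
filter rows where dataset in ['c4', 'squad']:
  dataset  count
1      c4      3
4   squad      2
Hence 5.

5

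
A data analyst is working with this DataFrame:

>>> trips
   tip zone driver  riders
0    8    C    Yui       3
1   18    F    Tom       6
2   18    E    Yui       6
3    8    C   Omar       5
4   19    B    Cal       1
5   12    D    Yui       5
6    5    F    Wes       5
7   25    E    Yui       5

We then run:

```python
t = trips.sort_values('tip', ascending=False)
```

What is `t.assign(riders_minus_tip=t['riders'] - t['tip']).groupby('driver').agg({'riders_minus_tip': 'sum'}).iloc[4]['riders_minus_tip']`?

sort by tip descending:
   tip zone driver  riders
7   25    E    Yui       5
4   19    B    Cal       1
1   18    F    Tom       6
2   18    E    Yui       6
5   12    D    Yui       5
0    8    C    Yui       3
3    8    C   Omar       5
6    5    F    Wes       5
add column riders_minus_tip = t['riders'] - t['tip']:
   tip zone driver  riders  riders_minus_tip
7   25    E    Yui       5               -20
4   19    B    Cal       1               -18
1   18    F    Tom       6               -12
2   18    E    Yui       6               -12
5   12    D    Yui       5                -7
0    8    C    Yui       3                -5
3    8    C   Omar       5                -3
6    5    F    Wes       5                 0
group by driver, sum of riders_minus_tip:
        riders_minus_tip
driver                  
Cal                  -18
Omar                  -3
Tom                  -12
Wes                    0
Yui                  -44

-44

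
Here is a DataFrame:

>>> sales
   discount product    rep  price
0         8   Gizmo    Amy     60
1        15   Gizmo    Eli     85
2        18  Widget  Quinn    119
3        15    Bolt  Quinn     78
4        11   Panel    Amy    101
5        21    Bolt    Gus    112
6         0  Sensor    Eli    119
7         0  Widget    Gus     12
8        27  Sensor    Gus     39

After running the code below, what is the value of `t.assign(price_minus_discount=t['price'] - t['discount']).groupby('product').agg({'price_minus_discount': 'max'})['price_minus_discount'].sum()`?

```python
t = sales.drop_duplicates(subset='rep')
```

drop duplicate rep (keep=first):
   discount product    rep  price
0         8   Gizmo    Amy     60
1        15   Gizmo    Eli     85
2        18  Widget  Quinn    119
5        21    Bolt    Gus    112
add column price_minus_discount = t['price'] - t['discount']:
   discount product    rep  price  price_minus_discount
0         8   Gizmo    Amy     60                    52
1        15   Gizmo    Eli     85                    70
2        18  Widget  Quinn    119                   101
5        21    Bolt    Gus    112                    91
group by product, max of price_minus_discount:
         price_minus_discount
product                      
Bolt                       91
Gizmo                      70
Widget                    101
Reading off the sum of column 'price_minus_discount', we get 262.

262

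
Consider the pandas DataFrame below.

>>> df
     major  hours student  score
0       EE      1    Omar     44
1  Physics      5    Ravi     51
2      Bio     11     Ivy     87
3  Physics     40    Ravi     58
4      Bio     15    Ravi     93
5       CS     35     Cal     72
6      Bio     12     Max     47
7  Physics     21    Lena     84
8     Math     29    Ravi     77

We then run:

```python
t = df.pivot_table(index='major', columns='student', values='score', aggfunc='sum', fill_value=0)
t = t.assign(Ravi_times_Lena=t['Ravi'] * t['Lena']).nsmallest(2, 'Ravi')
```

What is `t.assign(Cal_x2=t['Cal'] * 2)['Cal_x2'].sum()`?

144

pivot: rows=major, cols=student, sum(score):
student  Cal  Ivy  Lena  Max  Omar  Ravi
major                                   
Bio        0   87     0   47     0    93
CS        72    0     0    0     0     0
EE         0    0     0    0    44     0
Math       0    0     0    0     0    77
Physics    0    0    84    0     0   109
add column Ravi_times_Lena = t['Ravi'] * t['Lena']:
student  Cal  Ivy  Lena  Max  Omar  Ravi  Ravi_times_Lena
major                                                    
Bio        0   87     0   47     0    93                0
CS        72    0     0    0     0     0                0
EE         0    0     0    0    44     0                0
Math       0    0     0    0     0    77                0
Physics    0    0    84    0     0   109             9156
take 2 rows with smallest Ravi:
student  Cal  Ivy  Lena  Max  Omar  Ravi  Ravi_times_Lena
major                                                    
CS        72    0     0    0     0     0                0
EE         0    0     0    0    44     0                0
add column Cal_x2 = t['Cal'] * 2:
student  Cal  Ivy  Lena  Max  Omar  Ravi  Ravi_times_Lena  Cal_x2
major                                                            
CS        72    0     0    0     0     0                0     144
EE         0    0     0    0    44     0                0       0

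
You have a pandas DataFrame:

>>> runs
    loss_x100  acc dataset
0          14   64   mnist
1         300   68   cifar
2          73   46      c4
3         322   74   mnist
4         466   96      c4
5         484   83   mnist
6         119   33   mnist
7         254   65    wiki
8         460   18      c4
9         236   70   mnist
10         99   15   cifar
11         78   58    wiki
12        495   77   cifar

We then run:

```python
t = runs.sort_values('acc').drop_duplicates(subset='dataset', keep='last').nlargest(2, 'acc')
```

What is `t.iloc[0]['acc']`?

96

sort by acc:
    loss_x100  acc dataset
10         99   15   cifar
8         460   18      c4
6         119   33   mnist
2          73   46      c4
11         78   58    wiki
0          14   64   mnist
7         254   65    wiki
1         300   68   cifar
9         236   70   mnist
3         322   74   mnist
12        495   77   cifar
5         484   83   mnist
4         466   96      c4
drop duplicate dataset (keep=last):
    loss_x100  acc dataset
7         254   65    wiki
12        495   77   cifar
5         484   83   mnist
4         466   96      c4
take 2 rows with largest acc:
   loss_x100  acc dataset
4        466   96      c4
5        484   83   mnist
Reading off the value at position 0, column 'acc', we get 96.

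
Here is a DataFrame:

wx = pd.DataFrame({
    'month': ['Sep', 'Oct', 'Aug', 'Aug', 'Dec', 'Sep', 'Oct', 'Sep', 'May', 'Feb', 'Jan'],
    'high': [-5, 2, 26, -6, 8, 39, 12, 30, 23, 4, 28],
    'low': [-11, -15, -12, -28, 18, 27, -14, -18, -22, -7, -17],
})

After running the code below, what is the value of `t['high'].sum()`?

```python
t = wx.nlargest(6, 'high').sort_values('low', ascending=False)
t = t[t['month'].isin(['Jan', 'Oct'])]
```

40

take 6 rows with largest high:
   month  high  low
5    Sep    39   27
7    Sep    30  -18
10   Jan    28  -17
2    Aug    26  -12
8    May    23  -22
6    Oct    12  -14
sort by low descending:
   month  high  low
5    Sep    39   27
2    Aug    26  -12
6    Oct    12  -14
10   Jan    28  -17
7    Sep    30  -18
8    May    23  -22
filter rows where month in ['Jan', 'Oct']:
   month  high  low
6    Oct    12  -14
10   Jan    28  -17
Then the sum of column 'high': 40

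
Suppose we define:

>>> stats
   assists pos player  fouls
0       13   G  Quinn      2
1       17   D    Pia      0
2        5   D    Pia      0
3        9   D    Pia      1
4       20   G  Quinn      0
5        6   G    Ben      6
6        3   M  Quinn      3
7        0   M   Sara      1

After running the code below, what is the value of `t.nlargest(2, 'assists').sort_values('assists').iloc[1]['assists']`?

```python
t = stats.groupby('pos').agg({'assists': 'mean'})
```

13.0

group by pos, mean of assists:
       assists
pos           
D    10.333333
G    13.000000
M     1.500000
take 2 rows with largest assists:
       assists
pos           
G    13.000000
D    10.333333
sort by assists:
       assists
pos           
D    10.333333
G    13.000000
Taking the value at position 1, column 'assists' gives 13.0.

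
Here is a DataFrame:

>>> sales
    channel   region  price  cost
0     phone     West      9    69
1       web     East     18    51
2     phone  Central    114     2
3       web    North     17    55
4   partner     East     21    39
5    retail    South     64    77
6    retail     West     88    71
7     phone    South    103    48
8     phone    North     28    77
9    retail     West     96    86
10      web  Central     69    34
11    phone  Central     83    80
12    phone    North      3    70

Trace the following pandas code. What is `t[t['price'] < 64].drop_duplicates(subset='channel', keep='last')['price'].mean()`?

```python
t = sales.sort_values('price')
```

sort by price:
    channel   region  price  cost
12    phone    North      3    70
0     phone     West      9    69
3       web    North     17    55
1       web     East     18    51
4   partner     East     21    39
8     phone    North     28    77
5    retail    South     64    77
10      web  Central     69    34
11    phone  Central     83    80
6    retail     West     88    71
9    retail     West     96    86
7     phone    South    103    48
2     phone  Central    114     2
filter rows where price < 64:
    channel region  price  cost
12    phone  North      3    70
0     phone   West      9    69
3       web  North     17    55
1       web   East     18    51
4   partner   East     21    39
8     phone  North     28    77
drop duplicate channel (keep=last):
   channel region  price  cost
1      web   East     18    51
4  partner   East     21    39
8    phone  North     28    77

22.3333333333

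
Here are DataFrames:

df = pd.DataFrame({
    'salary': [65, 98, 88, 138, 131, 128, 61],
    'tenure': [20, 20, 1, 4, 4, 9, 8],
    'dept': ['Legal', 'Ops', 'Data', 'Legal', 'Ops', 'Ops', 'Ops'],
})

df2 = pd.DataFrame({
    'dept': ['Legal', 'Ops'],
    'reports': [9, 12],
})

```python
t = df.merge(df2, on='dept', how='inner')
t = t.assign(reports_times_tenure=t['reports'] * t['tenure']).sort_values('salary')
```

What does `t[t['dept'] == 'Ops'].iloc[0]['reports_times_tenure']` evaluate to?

96

merge on 'dept' (how='inner') → 6 rows:
   salary  tenure   dept  reports
0      65      20  Legal        9
1      98      20    Ops       12
2     138       4  Legal        9
3     131       4    Ops       12
4     128       9    Ops       12
5      61       8    Ops       12
add column reports_times_tenure = t['reports'] * t['tenure']:
   salary  tenure   dept  reports  reports_times_tenure
0      65      20  Legal        9                   180
1      98      20    Ops       12                   240
2     138       4  Legal        9                    36
3     131       4    Ops       12                    48
4     128       9    Ops       12                   108
5      61       8    Ops       12                    96
sort by salary:
   salary  tenure   dept  reports  reports_times_tenure
5      61       8    Ops       12                    96
0      65      20  Legal        9                   180
1      98      20    Ops       12                   240
4     128       9    Ops       12                   108
3     131       4    Ops       12                    48
2     138       4  Legal        9                    36
filter rows where dept == 'Ops':
   salary  tenure dept  reports  reports_times_tenure
5      61       8  Ops       12                    96
1      98      20  Ops       12                   240
4     128       9  Ops       12                   108
3     131       4  Ops       12                    48
Hence 96.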